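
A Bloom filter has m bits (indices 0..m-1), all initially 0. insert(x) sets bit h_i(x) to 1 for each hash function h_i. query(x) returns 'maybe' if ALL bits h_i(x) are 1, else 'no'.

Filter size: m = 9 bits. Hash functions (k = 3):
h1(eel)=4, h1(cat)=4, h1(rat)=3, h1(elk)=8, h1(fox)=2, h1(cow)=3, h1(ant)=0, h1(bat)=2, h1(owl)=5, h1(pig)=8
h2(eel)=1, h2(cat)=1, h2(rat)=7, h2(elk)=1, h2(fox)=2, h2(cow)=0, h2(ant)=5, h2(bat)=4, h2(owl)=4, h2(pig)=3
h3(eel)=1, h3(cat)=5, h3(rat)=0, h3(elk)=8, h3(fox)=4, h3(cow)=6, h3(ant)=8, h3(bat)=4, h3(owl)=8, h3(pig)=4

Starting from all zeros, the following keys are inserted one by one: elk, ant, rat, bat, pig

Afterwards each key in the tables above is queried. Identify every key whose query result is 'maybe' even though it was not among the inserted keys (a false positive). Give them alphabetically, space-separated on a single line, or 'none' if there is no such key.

Answer: cat eel fox owl

Derivation:
Start: bits=000000000
After insert 'elk': sets bits 1 8 -> bits=010000001
After insert 'ant': sets bits 0 5 8 -> bits=110001001
After insert 'rat': sets bits 0 3 7 -> bits=110101011
After insert 'bat': sets bits 2 4 -> bits=111111011
After insert 'pig': sets bits 3 4 8 -> bits=111111011
Not inserted: cat cow eel fox owl — query each against bits=111111011:
query cat: checks bit1=1, bit4=1, bit5=1 (all 1) -> maybe => FALSE POSITIVE
query cow: checks bit0=1, bit3=1, bit6=0 (has a 0) -> no => not a false positive
query eel: checks bit1=1, bit4=1 (all 1) -> maybe => FALSE POSITIVE
query fox: checks bit2=1, bit4=1 (all 1) -> maybe => FALSE POSITIVE
query owl: checks bit4=1, bit5=1, bit8=1 (all 1) -> maybe => FALSE POSITIVE
False positives (alphabetical): cat eel fox owl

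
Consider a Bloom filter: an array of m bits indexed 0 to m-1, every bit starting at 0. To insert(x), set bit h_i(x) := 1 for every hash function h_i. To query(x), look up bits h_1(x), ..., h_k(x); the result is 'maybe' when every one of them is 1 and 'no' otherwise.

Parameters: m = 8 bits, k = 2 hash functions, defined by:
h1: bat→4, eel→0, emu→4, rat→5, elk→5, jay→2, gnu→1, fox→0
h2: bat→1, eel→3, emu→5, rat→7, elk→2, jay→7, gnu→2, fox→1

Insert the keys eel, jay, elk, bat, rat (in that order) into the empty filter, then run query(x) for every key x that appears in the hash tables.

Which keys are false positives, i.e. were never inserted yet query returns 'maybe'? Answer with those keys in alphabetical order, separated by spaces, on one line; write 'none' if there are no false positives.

Answer: emu fox gnu

Derivation:
Start: bits=00000000
After insert 'eel': sets bits 0 3 -> bits=10010000
After insert 'jay': sets bits 2 7 -> bits=10110001
After insert 'elk': sets bits 2 5 -> bits=10110101
After insert 'bat': sets bits 1 4 -> bits=11111101
After insert 'rat': sets bits 5 7 -> bits=11111101
Not inserted: emu fox gnu — query each against bits=11111101:
query emu: checks bit4=1, bit5=1 (all 1) -> maybe => FALSE POSITIVE
query fox: checks bit0=1, bit1=1 (all 1) -> maybe => FALSE POSITIVE
query gnu: checks bit1=1, bit2=1 (all 1) -> maybe => FALSE POSITIVE
False positives (alphabetical): emu fox gnu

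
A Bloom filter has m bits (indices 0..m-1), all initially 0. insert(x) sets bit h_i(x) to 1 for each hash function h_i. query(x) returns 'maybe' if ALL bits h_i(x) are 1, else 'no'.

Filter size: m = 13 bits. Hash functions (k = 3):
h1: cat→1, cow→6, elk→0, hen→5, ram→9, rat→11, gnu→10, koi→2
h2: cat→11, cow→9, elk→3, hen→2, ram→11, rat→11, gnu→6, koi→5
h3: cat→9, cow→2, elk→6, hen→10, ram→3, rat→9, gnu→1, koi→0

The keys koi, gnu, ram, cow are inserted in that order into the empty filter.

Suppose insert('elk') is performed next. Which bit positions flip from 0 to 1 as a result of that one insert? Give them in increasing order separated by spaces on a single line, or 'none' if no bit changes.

Answer: none

Derivation:
Start: bits=0000000000000
After insert 'koi': sets bits 0 2 5 -> bits=1010010000000
After insert 'gnu': sets bits 1 6 10 -> bits=1110011000100
After insert 'ram': sets bits 3 9 11 -> bits=1111011001110
After insert 'cow': sets bits 2 6 9 -> bits=1111011001110
insert 'elk' would touch bits 0 3 6; currently bit0=1, bit3=1, bit6=1
Bits that are 0 among those (would change 0->1): none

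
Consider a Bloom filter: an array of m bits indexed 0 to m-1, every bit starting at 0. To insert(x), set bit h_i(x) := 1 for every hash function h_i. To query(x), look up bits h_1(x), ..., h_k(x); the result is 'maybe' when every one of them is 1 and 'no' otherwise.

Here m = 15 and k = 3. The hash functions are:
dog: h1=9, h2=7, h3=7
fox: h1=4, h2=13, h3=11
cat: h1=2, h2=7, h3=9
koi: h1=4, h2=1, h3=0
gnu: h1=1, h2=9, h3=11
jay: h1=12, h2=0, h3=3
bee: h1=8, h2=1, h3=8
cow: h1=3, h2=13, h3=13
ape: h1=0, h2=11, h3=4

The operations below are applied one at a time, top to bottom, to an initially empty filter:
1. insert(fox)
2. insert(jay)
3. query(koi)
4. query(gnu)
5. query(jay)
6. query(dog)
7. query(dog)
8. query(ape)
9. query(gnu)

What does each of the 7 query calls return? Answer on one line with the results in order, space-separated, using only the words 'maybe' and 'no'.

Start: bits=000000000000000
Op 1: insert fox -> sets bits 4 11 13 -> bits=000010000001010
Op 2: insert jay -> sets bits 0 3 12 -> bits=100110000001110
Op 3: query koi -> checks bit0=1, bit1=0, bit4=1 (has a 0) -> no
Op 4: query gnu -> checks bit1=0, bit9=0, bit11=1 (has a 0) -> no
Op 5: query jay -> checks bit0=1, bit3=1, bit12=1 (all 1) -> maybe
Op 6: query dog -> checks bit7=0, bit9=0 (has a 0) -> no
Op 7: query dog -> checks bit7=0, bit9=0 (has a 0) -> no
Op 8: query ape -> checks bit0=1, bit4=1, bit11=1 (all 1) -> maybe
Op 9: query gnu -> checks bit1=0, bit9=0, bit11=1 (has a 0) -> no
Query results in order: no no maybe no no maybe no

Answer: no no maybe no no maybe no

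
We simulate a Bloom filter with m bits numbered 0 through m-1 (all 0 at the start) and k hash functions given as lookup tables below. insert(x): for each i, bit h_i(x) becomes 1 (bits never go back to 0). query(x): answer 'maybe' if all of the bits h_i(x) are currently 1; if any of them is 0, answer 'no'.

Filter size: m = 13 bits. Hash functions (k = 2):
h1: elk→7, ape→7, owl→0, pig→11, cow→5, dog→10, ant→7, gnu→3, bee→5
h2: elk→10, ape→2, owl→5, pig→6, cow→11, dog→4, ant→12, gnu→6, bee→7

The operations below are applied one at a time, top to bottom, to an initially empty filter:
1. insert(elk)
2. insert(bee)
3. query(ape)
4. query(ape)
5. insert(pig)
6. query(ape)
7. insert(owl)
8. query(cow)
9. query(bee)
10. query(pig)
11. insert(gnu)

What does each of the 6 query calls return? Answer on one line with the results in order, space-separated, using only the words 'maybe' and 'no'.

Start: bits=0000000000000
Op 1: insert elk -> sets bits 7 10 -> bits=0000000100100
Op 2: insert bee -> sets bits 5 7 -> bits=0000010100100
Op 3: query ape -> checks bit2=0, bit7=1 (has a 0) -> no
Op 4: query ape -> checks bit2=0, bit7=1 (has a 0) -> no
Op 5: insert pig -> sets bits 6 11 -> bits=0000011100110
Op 6: query ape -> checks bit2=0, bit7=1 (has a 0) -> no
Op 7: insert owl -> sets bits 0 5 -> bits=1000011100110
Op 8: query cow -> checks bit5=1, bit11=1 (all 1) -> maybe
Op 9: query bee -> checks bit5=1, bit7=1 (all 1) -> maybe
Op 10: query pig -> checks bit6=1, bit11=1 (all 1) -> maybe
Op 11: insert gnu -> sets bits 3 6 -> bits=1001011100110
Query results in order: no no no maybe maybe maybe

Answer: no no no maybe maybe maybe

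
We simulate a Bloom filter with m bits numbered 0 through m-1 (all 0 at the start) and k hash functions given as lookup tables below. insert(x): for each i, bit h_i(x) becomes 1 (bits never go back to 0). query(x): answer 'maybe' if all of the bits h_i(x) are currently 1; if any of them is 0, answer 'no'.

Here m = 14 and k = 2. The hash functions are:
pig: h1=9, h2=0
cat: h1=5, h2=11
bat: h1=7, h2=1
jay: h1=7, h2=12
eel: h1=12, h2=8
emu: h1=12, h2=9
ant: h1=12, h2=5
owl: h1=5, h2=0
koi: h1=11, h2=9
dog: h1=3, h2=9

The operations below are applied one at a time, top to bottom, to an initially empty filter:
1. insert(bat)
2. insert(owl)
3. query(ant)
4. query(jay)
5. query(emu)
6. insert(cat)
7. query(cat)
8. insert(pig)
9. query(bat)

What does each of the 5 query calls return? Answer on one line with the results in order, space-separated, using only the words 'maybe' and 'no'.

Answer: no no no maybe maybe

Derivation:
Start: bits=00000000000000
Op 1: insert bat -> sets bits 1 7 -> bits=01000001000000
Op 2: insert owl -> sets bits 0 5 -> bits=11000101000000
Op 3: query ant -> checks bit5=1, bit12=0 (has a 0) -> no
Op 4: query jay -> checks bit7=1, bit12=0 (has a 0) -> no
Op 5: query emu -> checks bit9=0, bit12=0 (has a 0) -> no
Op 6: insert cat -> sets bits 5 11 -> bits=11000101000100
Op 7: query cat -> checks bit5=1, bit11=1 (all 1) -> maybe
Op 8: insert pig -> sets bits 0 9 -> bits=11000101010100
Op 9: query bat -> checks bit1=1, bit7=1 (all 1) -> maybe
Query results in order: no no no maybe maybe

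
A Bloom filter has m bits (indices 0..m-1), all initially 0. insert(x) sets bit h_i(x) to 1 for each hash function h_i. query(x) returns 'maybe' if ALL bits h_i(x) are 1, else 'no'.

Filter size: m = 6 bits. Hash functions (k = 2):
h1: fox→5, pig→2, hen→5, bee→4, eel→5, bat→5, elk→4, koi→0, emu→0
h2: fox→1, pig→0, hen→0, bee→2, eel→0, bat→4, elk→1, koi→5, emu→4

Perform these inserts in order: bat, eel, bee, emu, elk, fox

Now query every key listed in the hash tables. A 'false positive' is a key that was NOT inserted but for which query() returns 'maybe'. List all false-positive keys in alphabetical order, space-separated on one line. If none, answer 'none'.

Answer: hen koi pig

Derivation:
Start: bits=000000
After insert 'bat': sets bits 4 5 -> bits=000011
After insert 'eel': sets bits 0 5 -> bits=100011
After insert 'bee': sets bits 2 4 -> bits=101011
After insert 'emu': sets bits 0 4 -> bits=101011
After insert 'elk': sets bits 1 4 -> bits=111011
After insert 'fox': sets bits 1 5 -> bits=111011
Not inserted: hen koi pig — query each against bits=111011:
query hen: checks bit0=1, bit5=1 (all 1) -> maybe => FALSE POSITIVE
query koi: checks bit0=1, bit5=1 (all 1) -> maybe => FALSE POSITIVE
query pig: checks bit0=1, bit2=1 (all 1) -> maybe => FALSE POSITIVE
False positives (alphabetical): hen koi pig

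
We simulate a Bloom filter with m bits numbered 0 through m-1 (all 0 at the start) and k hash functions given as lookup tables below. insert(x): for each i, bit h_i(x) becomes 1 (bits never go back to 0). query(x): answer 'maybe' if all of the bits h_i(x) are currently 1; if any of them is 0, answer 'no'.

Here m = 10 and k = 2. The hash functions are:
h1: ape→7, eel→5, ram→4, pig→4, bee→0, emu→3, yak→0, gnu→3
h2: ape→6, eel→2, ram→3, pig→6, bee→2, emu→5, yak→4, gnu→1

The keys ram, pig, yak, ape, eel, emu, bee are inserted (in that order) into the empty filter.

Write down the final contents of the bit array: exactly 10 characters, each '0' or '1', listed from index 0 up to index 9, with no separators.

Start: bits=0000000000
After insert 'ram': sets bits 3 4 -> bits=0001100000
After insert 'pig': sets bits 4 6 -> bits=0001101000
After insert 'yak': sets bits 0 4 -> bits=1001101000
After insert 'ape': sets bits 6 7 -> bits=1001101100
After insert 'eel': sets bits 2 5 -> bits=1011111100
After insert 'emu': sets bits 3 5 -> bits=1011111100
After insert 'bee': sets bits 0 2 -> bits=1011111100

Answer: 1011111100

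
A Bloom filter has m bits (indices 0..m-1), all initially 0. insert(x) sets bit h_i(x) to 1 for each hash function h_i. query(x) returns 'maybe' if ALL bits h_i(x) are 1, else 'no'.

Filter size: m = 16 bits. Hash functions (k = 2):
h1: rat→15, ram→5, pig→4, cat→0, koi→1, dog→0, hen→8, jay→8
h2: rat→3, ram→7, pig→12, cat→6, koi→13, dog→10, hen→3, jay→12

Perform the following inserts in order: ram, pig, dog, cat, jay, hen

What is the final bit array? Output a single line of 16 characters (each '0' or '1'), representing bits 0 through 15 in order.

Start: bits=0000000000000000
After insert 'ram': sets bits 5 7 -> bits=0000010100000000
After insert 'pig': sets bits 4 12 -> bits=0000110100001000
After insert 'dog': sets bits 0 10 -> bits=1000110100101000
After insert 'cat': sets bits 0 6 -> bits=1000111100101000
After insert 'jay': sets bits 8 12 -> bits=1000111110101000
After insert 'hen': sets bits 3 8 -> bits=1001111110101000

Answer: 1001111110101000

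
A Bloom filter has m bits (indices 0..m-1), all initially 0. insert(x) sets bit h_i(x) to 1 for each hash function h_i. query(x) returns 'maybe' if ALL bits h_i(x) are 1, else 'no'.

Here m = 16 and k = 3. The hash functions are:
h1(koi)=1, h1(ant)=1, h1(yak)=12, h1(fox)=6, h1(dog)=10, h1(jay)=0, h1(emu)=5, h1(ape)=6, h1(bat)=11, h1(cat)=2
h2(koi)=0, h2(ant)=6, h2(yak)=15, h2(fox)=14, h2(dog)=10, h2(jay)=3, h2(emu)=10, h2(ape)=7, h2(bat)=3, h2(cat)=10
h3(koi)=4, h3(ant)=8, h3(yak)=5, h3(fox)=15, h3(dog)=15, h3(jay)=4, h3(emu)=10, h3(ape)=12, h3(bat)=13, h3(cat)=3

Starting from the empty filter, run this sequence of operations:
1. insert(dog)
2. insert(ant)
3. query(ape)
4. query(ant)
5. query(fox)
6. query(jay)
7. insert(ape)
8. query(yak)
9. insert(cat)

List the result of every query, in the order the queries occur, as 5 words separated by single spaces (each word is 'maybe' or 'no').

Start: bits=0000000000000000
Op 1: insert dog -> sets bits 10 15 -> bits=0000000000100001
Op 2: insert ant -> sets bits 1 6 8 -> bits=0100001010100001
Op 3: query ape -> checks bit6=1, bit7=0, bit12=0 (has a 0) -> no
Op 4: query ant -> checks bit1=1, bit6=1, bit8=1 (all 1) -> maybe
Op 5: query fox -> checks bit6=1, bit14=0, bit15=1 (has a 0) -> no
Op 6: query jay -> checks bit0=0, bit3=0, bit4=0 (has a 0) -> no
Op 7: insert ape -> sets bits 6 7 12 -> bits=0100001110101001
Op 8: query yak -> checks bit5=0, bit12=1, bit15=1 (has a 0) -> no
Op 9: insert cat -> sets bits 2 3 10 -> bits=0111001110101001
Query results in order: no maybe no no no

Answer: no maybe no no no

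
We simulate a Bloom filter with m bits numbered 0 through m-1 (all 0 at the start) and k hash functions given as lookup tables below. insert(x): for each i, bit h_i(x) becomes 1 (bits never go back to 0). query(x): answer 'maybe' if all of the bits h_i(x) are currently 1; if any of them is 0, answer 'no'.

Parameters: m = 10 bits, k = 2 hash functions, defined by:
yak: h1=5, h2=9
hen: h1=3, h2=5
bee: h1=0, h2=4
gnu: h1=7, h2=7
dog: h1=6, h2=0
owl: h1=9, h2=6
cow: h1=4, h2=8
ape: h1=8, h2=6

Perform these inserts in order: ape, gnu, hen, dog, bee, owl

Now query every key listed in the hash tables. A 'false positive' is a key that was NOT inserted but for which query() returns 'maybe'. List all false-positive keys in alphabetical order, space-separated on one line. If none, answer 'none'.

Answer: cow yak

Derivation:
Start: bits=0000000000
After insert 'ape': sets bits 6 8 -> bits=0000001010
After insert 'gnu': sets bits 7 -> bits=0000001110
After insert 'hen': sets bits 3 5 -> bits=0001011110
After insert 'dog': sets bits 0 6 -> bits=1001011110
After insert 'bee': sets bits 0 4 -> bits=1001111110
After insert 'owl': sets bits 6 9 -> bits=1001111111
Not inserted: cow yak — query each against bits=1001111111:
query cow: checks bit4=1, bit8=1 (all 1) -> maybe => FALSE POSITIVE
query yak: checks bit5=1, bit9=1 (all 1) -> maybe => FALSE POSITIVE
False positives (alphabetical): cow yak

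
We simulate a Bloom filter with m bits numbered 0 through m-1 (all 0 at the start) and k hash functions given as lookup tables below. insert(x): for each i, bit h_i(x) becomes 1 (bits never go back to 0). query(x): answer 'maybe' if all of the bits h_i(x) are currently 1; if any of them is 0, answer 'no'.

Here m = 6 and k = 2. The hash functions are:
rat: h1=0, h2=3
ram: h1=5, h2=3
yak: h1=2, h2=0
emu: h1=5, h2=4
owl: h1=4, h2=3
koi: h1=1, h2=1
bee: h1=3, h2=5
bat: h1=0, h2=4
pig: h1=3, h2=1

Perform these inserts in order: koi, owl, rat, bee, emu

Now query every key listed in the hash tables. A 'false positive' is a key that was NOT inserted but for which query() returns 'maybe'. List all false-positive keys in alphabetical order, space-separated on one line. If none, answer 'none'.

Start: bits=000000
After insert 'koi': sets bits 1 -> bits=010000
After insert 'owl': sets bits 3 4 -> bits=010110
After insert 'rat': sets bits 0 3 -> bits=110110
After insert 'bee': sets bits 3 5 -> bits=110111
After insert 'emu': sets bits 4 5 -> bits=110111
Not inserted: bat pig ram yak — query each against bits=110111:
query bat: checks bit0=1, bit4=1 (all 1) -> maybe => FALSE POSITIVE
query pig: checks bit1=1, bit3=1 (all 1) -> maybe => FALSE POSITIVE
query ram: checks bit3=1, bit5=1 (all 1) -> maybe => FALSE POSITIVE
query yak: checks bit0=1, bit2=0 (has a 0) -> no => not a false positive
False positives (alphabetical): bat pig ram

Answer: bat pig ram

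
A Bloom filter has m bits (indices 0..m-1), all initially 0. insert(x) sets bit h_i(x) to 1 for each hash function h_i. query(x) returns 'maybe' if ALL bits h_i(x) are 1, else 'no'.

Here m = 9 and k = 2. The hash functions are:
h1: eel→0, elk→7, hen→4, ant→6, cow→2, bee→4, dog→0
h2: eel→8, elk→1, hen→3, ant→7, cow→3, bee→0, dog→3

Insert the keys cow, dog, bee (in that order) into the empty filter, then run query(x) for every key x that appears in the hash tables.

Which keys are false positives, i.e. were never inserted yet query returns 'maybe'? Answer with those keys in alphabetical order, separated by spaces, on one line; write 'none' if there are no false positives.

Start: bits=000000000
After insert 'cow': sets bits 2 3 -> bits=001100000
After insert 'dog': sets bits 0 3 -> bits=101100000
After insert 'bee': sets bits 0 4 -> bits=101110000
Not inserted: ant eel elk hen — query each against bits=101110000:
query ant: checks bit6=0, bit7=0 (has a 0) -> no => not a false positive
query eel: checks bit0=1, bit8=0 (has a 0) -> no => not a false positive
query elk: checks bit1=0, bit7=0 (has a 0) -> no => not a false positive
query hen: checks bit3=1, bit4=1 (all 1) -> maybe => FALSE POSITIVE
False positives (alphabetical): hen

Answer: hen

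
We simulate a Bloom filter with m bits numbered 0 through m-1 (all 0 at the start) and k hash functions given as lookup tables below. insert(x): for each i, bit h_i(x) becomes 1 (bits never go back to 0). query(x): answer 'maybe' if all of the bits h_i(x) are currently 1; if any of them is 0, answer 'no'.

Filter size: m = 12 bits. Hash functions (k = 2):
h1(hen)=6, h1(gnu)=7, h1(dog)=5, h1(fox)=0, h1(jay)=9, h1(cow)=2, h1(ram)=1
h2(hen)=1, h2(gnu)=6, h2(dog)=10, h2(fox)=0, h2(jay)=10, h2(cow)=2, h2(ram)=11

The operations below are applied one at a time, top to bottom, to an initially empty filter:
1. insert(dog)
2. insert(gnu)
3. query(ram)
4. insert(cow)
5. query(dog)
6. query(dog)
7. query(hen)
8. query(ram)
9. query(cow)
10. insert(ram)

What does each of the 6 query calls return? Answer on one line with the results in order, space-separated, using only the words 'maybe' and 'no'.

Answer: no maybe maybe no no maybe

Derivation:
Start: bits=000000000000
Op 1: insert dog -> sets bits 5 10 -> bits=000001000010
Op 2: insert gnu -> sets bits 6 7 -> bits=000001110010
Op 3: query ram -> checks bit1=0, bit11=0 (has a 0) -> no
Op 4: insert cow -> sets bits 2 -> bits=001001110010
Op 5: query dog -> checks bit5=1, bit10=1 (all 1) -> maybe
Op 6: query dog -> checks bit5=1, bit10=1 (all 1) -> maybe
Op 7: query hen -> checks bit1=0, bit6=1 (has a 0) -> no
Op 8: query ram -> checks bit1=0, bit11=0 (has a 0) -> no
Op 9: query cow -> checks bit2=1 (all 1) -> maybe
Op 10: insert ram -> sets bits 1 11 -> bits=011001110011
Query results in order: no maybe maybe no no maybe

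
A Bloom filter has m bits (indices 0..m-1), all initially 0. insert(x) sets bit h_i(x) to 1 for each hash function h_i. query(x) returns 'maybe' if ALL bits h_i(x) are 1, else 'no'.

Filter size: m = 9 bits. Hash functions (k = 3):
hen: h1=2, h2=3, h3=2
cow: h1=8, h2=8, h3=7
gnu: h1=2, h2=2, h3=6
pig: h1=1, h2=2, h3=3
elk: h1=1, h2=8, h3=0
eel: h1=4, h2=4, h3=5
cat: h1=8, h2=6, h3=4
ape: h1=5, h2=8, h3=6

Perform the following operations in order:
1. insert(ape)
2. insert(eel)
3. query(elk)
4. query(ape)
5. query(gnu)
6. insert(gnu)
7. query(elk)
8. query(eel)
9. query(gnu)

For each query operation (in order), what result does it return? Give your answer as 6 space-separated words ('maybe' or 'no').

Start: bits=000000000
Op 1: insert ape -> sets bits 5 6 8 -> bits=000001101
Op 2: insert eel -> sets bits 4 5 -> bits=000011101
Op 3: query elk -> checks bit0=0, bit1=0, bit8=1 (has a 0) -> no
Op 4: query ape -> checks bit5=1, bit6=1, bit8=1 (all 1) -> maybe
Op 5: query gnu -> checks bit2=0, bit6=1 (has a 0) -> no
Op 6: insert gnu -> sets bits 2 6 -> bits=001011101
Op 7: query elk -> checks bit0=0, bit1=0, bit8=1 (has a 0) -> no
Op 8: query eel -> checks bit4=1, bit5=1 (all 1) -> maybe
Op 9: query gnu -> checks bit2=1, bit6=1 (all 1) -> maybe
Query results in order: no maybe no no maybe maybe

Answer: no maybe no no maybe maybe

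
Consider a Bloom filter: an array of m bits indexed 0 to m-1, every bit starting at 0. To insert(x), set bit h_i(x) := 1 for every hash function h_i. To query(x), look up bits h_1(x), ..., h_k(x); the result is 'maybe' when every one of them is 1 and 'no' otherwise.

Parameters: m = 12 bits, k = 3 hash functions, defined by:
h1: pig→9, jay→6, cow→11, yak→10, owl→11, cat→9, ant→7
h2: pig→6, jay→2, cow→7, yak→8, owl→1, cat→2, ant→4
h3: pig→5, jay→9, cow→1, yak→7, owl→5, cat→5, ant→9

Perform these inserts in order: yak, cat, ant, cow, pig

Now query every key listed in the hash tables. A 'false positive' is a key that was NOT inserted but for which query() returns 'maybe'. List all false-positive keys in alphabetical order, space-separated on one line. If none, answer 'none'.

Start: bits=000000000000
After insert 'yak': sets bits 7 8 10 -> bits=000000011010
After insert 'cat': sets bits 2 5 9 -> bits=001001011110
After insert 'ant': sets bits 4 7 9 -> bits=001011011110
After insert 'cow': sets bits 1 7 11 -> bits=011011011111
After insert 'pig': sets bits 5 6 9 -> bits=011011111111
Not inserted: jay owl — query each against bits=011011111111:
query jay: checks bit2=1, bit6=1, bit9=1 (all 1) -> maybe => FALSE POSITIVE
query owl: checks bit1=1, bit5=1, bit11=1 (all 1) -> maybe => FALSE POSITIVE
False positives (alphabetical): jay owl

Answer: jay owl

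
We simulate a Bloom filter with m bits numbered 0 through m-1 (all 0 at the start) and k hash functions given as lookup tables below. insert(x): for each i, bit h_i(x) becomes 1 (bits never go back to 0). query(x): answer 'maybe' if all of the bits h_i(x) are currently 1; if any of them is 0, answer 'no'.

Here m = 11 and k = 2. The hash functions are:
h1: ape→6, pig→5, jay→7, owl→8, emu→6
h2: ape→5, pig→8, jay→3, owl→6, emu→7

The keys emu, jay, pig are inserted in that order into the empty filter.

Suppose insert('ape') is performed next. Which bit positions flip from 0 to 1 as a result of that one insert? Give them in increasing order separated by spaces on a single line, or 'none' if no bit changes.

Start: bits=00000000000
After insert 'emu': sets bits 6 7 -> bits=00000011000
After insert 'jay': sets bits 3 7 -> bits=00010011000
After insert 'pig': sets bits 5 8 -> bits=00010111100
insert 'ape' would touch bits 5 6; currently bit5=1, bit6=1
Bits that are 0 among those (would change 0->1): none

Answer: none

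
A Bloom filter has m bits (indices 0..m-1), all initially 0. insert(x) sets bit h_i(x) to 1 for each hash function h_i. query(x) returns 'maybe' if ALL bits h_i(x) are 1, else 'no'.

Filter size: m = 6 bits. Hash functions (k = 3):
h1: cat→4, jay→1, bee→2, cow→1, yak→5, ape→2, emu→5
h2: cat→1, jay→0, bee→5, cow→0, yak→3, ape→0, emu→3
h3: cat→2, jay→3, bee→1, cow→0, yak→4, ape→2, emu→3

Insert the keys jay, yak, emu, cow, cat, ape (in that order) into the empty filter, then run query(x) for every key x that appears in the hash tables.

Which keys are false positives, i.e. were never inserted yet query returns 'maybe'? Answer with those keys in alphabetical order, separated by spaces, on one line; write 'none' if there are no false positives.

Answer: bee

Derivation:
Start: bits=000000
After insert 'jay': sets bits 0 1 3 -> bits=110100
After insert 'yak': sets bits 3 4 5 -> bits=110111
After insert 'emu': sets bits 3 5 -> bits=110111
After insert 'cow': sets bits 0 1 -> bits=110111
After insert 'cat': sets bits 1 2 4 -> bits=111111
After insert 'ape': sets bits 0 2 -> bits=111111
Not inserted: bee — query each against bits=111111:
query bee: checks bit1=1, bit2=1, bit5=1 (all 1) -> maybe => FALSE POSITIVE
False positives (alphabetical): bee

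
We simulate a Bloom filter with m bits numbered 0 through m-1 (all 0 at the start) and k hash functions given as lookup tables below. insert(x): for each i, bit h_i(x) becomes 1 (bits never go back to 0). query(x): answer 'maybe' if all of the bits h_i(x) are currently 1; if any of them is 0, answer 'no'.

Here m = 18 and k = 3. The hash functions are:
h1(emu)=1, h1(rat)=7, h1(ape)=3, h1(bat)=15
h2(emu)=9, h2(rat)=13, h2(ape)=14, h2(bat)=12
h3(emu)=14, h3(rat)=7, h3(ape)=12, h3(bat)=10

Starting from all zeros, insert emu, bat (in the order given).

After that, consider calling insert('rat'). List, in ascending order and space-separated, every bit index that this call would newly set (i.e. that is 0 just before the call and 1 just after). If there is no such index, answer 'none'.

Start: bits=000000000000000000
After insert 'emu': sets bits 1 9 14 -> bits=010000000100001000
After insert 'bat': sets bits 10 12 15 -> bits=010000000110101100
insert 'rat' would touch bits 7 13; currently bit7=0, bit13=0
Bits that are 0 among those (would change 0->1): 7 13

Answer: 7 13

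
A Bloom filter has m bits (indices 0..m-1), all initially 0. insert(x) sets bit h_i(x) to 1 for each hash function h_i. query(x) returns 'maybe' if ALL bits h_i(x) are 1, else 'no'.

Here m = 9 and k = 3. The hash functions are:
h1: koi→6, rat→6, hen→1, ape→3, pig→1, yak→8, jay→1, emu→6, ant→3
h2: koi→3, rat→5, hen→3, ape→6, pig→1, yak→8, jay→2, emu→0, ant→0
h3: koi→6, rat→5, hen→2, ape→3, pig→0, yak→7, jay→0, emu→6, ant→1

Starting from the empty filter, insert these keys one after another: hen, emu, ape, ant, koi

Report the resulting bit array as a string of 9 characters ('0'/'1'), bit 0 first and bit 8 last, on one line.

Answer: 111100100

Derivation:
Start: bits=000000000
After insert 'hen': sets bits 1 2 3 -> bits=011100000
After insert 'emu': sets bits 0 6 -> bits=111100100
After insert 'ape': sets bits 3 6 -> bits=111100100
After insert 'ant': sets bits 0 1 3 -> bits=111100100
After insert 'koi': sets bits 3 6 -> bits=111100100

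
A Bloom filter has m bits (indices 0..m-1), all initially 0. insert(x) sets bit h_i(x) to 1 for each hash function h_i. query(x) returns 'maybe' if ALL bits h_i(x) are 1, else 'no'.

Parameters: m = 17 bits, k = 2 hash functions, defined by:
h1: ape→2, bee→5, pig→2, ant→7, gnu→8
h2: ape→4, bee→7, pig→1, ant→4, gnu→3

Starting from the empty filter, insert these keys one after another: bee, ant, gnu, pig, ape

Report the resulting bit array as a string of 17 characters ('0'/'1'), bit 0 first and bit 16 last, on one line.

Start: bits=00000000000000000
After insert 'bee': sets bits 5 7 -> bits=00000101000000000
After insert 'ant': sets bits 4 7 -> bits=00001101000000000
After insert 'gnu': sets bits 3 8 -> bits=00011101100000000
After insert 'pig': sets bits 1 2 -> bits=01111101100000000
After insert 'ape': sets bits 2 4 -> bits=01111101100000000

Answer: 01111101100000000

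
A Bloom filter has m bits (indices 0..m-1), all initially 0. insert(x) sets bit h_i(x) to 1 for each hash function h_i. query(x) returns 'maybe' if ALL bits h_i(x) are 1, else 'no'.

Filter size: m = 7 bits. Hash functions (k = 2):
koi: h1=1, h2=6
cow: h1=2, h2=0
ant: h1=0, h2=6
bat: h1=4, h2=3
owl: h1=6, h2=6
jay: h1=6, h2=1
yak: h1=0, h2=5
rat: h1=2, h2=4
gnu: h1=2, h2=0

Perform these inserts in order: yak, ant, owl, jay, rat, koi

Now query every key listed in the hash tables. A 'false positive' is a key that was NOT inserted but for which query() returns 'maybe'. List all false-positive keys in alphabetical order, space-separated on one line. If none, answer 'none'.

Answer: cow gnu

Derivation:
Start: bits=0000000
After insert 'yak': sets bits 0 5 -> bits=1000010
After insert 'ant': sets bits 0 6 -> bits=1000011
After insert 'owl': sets bits 6 -> bits=1000011
After insert 'jay': sets bits 1 6 -> bits=1100011
After insert 'rat': sets bits 2 4 -> bits=1110111
After insert 'koi': sets bits 1 6 -> bits=1110111
Not inserted: bat cow gnu — query each against bits=1110111:
query bat: checks bit3=0, bit4=1 (has a 0) -> no => not a false positive
query cow: checks bit0=1, bit2=1 (all 1) -> maybe => FALSE POSITIVE
query gnu: checks bit0=1, bit2=1 (all 1) -> maybe => FALSE POSITIVE
False positives (alphabetical): cow gnu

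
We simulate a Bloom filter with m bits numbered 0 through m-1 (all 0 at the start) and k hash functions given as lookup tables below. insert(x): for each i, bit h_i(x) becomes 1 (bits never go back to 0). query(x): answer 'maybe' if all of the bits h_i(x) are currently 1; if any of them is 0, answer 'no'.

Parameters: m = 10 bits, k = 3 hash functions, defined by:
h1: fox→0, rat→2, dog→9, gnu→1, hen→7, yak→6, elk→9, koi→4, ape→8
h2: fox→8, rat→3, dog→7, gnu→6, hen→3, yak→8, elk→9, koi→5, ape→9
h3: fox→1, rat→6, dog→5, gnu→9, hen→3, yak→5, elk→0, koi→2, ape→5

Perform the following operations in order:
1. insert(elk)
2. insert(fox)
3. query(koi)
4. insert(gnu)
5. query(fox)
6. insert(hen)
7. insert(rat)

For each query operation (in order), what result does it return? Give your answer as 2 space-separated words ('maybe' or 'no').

Start: bits=0000000000
Op 1: insert elk -> sets bits 0 9 -> bits=1000000001
Op 2: insert fox -> sets bits 0 1 8 -> bits=1100000011
Op 3: query koi -> checks bit2=0, bit4=0, bit5=0 (has a 0) -> no
Op 4: insert gnu -> sets bits 1 6 9 -> bits=1100001011
Op 5: query fox -> checks bit0=1, bit1=1, bit8=1 (all 1) -> maybe
Op 6: insert hen -> sets bits 3 7 -> bits=1101001111
Op 7: insert rat -> sets bits 2 3 6 -> bits=1111001111
Query results in order: no maybe

Answer: no maybe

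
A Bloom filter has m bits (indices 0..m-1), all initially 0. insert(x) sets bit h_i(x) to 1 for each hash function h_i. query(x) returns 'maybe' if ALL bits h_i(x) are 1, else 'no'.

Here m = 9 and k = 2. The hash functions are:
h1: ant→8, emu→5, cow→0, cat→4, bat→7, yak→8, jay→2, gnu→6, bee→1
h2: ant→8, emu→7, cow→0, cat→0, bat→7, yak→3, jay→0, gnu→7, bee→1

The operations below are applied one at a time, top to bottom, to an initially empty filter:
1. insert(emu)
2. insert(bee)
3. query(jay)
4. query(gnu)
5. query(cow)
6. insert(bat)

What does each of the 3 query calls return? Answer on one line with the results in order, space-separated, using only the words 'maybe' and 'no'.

Start: bits=000000000
Op 1: insert emu -> sets bits 5 7 -> bits=000001010
Op 2: insert bee -> sets bits 1 -> bits=010001010
Op 3: query jay -> checks bit0=0, bit2=0 (has a 0) -> no
Op 4: query gnu -> checks bit6=0, bit7=1 (has a 0) -> no
Op 5: query cow -> checks bit0=0 (has a 0) -> no
Op 6: insert bat -> sets bits 7 -> bits=010001010
Query results in order: no no no

Answer: no no no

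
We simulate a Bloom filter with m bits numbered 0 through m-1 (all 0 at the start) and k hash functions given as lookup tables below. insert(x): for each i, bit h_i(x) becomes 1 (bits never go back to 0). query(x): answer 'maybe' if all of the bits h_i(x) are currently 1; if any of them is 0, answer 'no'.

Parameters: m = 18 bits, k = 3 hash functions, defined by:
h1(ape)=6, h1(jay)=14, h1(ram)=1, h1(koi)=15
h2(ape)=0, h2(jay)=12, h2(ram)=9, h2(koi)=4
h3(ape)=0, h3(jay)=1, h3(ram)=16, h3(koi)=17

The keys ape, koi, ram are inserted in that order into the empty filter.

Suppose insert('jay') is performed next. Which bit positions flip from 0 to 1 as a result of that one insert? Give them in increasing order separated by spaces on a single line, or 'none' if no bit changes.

Answer: 12 14

Derivation:
Start: bits=000000000000000000
After insert 'ape': sets bits 0 6 -> bits=100000100000000000
After insert 'koi': sets bits 4 15 17 -> bits=100010100000000101
After insert 'ram': sets bits 1 9 16 -> bits=110010100100000111
insert 'jay' would touch bits 1 12 14; currently bit1=1, bit12=0, bit14=0
Bits that are 0 among those (would change 0->1): 12 14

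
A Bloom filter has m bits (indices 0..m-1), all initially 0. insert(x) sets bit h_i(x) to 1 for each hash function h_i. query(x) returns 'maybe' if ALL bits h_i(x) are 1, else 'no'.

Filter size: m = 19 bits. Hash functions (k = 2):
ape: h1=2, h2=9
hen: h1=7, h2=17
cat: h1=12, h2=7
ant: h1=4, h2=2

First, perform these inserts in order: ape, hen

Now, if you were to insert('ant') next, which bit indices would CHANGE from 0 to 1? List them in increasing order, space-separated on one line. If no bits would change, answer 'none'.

Start: bits=0000000000000000000
After insert 'ape': sets bits 2 9 -> bits=0010000001000000000
After insert 'hen': sets bits 7 17 -> bits=0010000101000000010
insert 'ant' would touch bits 2 4; currently bit2=1, bit4=0
Bits that are 0 among those (would change 0->1): 4

Answer: 4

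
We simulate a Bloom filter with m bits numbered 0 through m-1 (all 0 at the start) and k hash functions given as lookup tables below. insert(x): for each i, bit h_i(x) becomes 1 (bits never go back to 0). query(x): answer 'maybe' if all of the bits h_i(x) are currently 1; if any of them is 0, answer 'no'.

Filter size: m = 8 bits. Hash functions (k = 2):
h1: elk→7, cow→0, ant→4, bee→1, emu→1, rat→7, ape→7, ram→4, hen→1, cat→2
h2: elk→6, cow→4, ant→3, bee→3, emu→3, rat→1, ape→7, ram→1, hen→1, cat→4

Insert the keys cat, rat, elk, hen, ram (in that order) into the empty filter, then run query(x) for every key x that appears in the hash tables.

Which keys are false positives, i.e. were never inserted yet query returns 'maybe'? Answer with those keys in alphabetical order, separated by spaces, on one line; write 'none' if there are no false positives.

Start: bits=00000000
After insert 'cat': sets bits 2 4 -> bits=00101000
After insert 'rat': sets bits 1 7 -> bits=01101001
After insert 'elk': sets bits 6 7 -> bits=01101011
After insert 'hen': sets bits 1 -> bits=01101011
After insert 'ram': sets bits 1 4 -> bits=01101011
Not inserted: ant ape bee cow emu — query each against bits=01101011:
query ant: checks bit3=0, bit4=1 (has a 0) -> no => not a false positive
query ape: checks bit7=1 (all 1) -> maybe => FALSE POSITIVE
query bee: checks bit1=1, bit3=0 (has a 0) -> no => not a false positive
query cow: checks bit0=0, bit4=1 (has a 0) -> no => not a false positive
query emu: checks bit1=1, bit3=0 (has a 0) -> no => not a false positive
False positives (alphabetical): ape

Answer: ape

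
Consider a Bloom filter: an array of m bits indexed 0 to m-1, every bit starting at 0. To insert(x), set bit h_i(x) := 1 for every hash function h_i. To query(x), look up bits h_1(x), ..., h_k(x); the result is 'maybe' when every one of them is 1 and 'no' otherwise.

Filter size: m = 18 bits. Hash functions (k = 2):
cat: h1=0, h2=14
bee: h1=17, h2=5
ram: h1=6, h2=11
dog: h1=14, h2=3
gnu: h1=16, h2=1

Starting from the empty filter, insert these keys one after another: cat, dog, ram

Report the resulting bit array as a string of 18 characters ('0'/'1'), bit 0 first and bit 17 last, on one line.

Answer: 100100100001001000

Derivation:
Start: bits=000000000000000000
After insert 'cat': sets bits 0 14 -> bits=100000000000001000
After insert 'dog': sets bits 3 14 -> bits=100100000000001000
After insert 'ram': sets bits 6 11 -> bits=100100100001001000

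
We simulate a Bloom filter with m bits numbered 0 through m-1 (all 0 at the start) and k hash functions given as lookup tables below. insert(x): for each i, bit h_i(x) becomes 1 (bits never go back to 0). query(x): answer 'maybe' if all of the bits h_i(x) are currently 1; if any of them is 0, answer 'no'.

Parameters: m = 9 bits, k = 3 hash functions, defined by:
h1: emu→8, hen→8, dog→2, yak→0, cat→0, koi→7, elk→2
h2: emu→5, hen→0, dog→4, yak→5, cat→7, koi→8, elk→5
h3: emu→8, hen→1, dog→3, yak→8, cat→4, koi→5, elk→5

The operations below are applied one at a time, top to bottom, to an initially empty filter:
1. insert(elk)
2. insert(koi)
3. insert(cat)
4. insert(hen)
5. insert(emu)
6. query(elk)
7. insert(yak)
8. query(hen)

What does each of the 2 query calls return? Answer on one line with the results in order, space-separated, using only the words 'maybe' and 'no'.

Start: bits=000000000
Op 1: insert elk -> sets bits 2 5 -> bits=001001000
Op 2: insert koi -> sets bits 5 7 8 -> bits=001001011
Op 3: insert cat -> sets bits 0 4 7 -> bits=101011011
Op 4: insert hen -> sets bits 0 1 8 -> bits=111011011
Op 5: insert emu -> sets bits 5 8 -> bits=111011011
Op 6: query elk -> checks bit2=1, bit5=1 (all 1) -> maybe
Op 7: insert yak -> sets bits 0 5 8 -> bits=111011011
Op 8: query hen -> checks bit0=1, bit1=1, bit8=1 (all 1) -> maybe
Query results in order: maybe maybe

Answer: maybe maybe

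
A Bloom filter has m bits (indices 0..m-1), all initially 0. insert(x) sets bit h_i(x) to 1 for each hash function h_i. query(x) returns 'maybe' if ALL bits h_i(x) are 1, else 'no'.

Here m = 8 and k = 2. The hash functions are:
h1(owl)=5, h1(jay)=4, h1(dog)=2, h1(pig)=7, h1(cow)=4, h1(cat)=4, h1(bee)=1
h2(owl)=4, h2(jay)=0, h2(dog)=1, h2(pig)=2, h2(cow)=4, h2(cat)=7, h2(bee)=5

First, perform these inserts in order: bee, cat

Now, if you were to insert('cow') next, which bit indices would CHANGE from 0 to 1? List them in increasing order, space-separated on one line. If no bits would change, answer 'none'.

Answer: none

Derivation:
Start: bits=00000000
After insert 'bee': sets bits 1 5 -> bits=01000100
After insert 'cat': sets bits 4 7 -> bits=01001101
insert 'cow' would touch bits 4; currently bit4=1
Bits that are 0 among those (would change 0->1): none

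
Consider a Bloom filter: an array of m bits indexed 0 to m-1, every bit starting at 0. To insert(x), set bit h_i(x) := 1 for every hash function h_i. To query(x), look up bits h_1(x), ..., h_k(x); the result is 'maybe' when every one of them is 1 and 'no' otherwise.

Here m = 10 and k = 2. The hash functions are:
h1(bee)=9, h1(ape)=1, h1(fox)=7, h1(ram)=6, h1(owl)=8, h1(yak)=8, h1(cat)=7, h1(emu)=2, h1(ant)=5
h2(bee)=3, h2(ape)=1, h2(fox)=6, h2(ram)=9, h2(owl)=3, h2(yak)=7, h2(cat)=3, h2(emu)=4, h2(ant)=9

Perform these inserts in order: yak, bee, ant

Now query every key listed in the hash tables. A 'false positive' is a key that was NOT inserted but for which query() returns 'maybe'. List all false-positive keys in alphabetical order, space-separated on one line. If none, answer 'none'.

Answer: cat owl

Derivation:
Start: bits=0000000000
After insert 'yak': sets bits 7 8 -> bits=0000000110
After insert 'bee': sets bits 3 9 -> bits=0001000111
After insert 'ant': sets bits 5 9 -> bits=0001010111
Not inserted: ape cat emu fox owl ram — query each against bits=0001010111:
query ape: checks bit1=0 (has a 0) -> no => not a false positive
query cat: checks bit3=1, bit7=1 (all 1) -> maybe => FALSE POSITIVE
query emu: checks bit2=0, bit4=0 (has a 0) -> no => not a false positive
query fox: checks bit6=0, bit7=1 (has a 0) -> no => not a false positive
query owl: checks bit3=1, bit8=1 (all 1) -> maybe => FALSE POSITIVE
query ram: checks bit6=0, bit9=1 (has a 0) -> no => not a false positive
False positives (alphabetical): cat owl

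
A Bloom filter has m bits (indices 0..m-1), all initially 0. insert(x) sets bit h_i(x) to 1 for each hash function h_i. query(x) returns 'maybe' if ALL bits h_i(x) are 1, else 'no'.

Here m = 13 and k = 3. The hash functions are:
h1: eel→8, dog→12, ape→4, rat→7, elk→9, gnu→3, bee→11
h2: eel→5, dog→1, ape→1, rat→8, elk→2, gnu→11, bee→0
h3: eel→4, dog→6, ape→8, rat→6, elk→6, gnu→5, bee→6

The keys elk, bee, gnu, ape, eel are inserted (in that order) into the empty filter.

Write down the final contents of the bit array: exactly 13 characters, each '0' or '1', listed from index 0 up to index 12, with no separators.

Start: bits=0000000000000
After insert 'elk': sets bits 2 6 9 -> bits=0010001001000
After insert 'bee': sets bits 0 6 11 -> bits=1010001001010
After insert 'gnu': sets bits 3 5 11 -> bits=1011011001010
After insert 'ape': sets bits 1 4 8 -> bits=1111111011010
After insert 'eel': sets bits 4 5 8 -> bits=1111111011010

Answer: 1111111011010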